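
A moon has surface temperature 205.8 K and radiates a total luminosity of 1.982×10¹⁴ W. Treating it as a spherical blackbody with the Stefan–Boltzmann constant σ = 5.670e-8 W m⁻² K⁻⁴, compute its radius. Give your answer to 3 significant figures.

R ≈ 3.94×10⁵ m

L = 4πR²σT⁴ ⇒ R = √(L/(4πσT⁴)).
σT⁴ = 101.710 W/m², so R = √(1.982×10¹⁴/(4π×101.710)) = 3.94×10⁵ m.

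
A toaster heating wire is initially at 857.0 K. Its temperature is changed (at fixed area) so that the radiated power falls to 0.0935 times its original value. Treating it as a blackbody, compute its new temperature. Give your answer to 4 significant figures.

P ∝ T⁴, so T₂/T₁ = (P₂/P₁)^(1/4) = (0.0935)^(1/4) = 0.552972.
T₂ = 857.0 × 0.552972 = 473.9 K.

T₂ ≈ 473.9 K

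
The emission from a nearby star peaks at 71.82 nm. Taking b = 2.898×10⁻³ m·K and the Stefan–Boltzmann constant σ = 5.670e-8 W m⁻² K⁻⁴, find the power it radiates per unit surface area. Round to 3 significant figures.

I ≈ 1.50×10¹¹ W/m²

Wien's law: T = b/λ_max = 2.898×10⁻³/7.182×10⁻⁸ = 40350.9 K.
Then I = σT⁴ = 5.670×10⁻⁸×(40350.9)⁴ = 1.50×10¹¹ W/m².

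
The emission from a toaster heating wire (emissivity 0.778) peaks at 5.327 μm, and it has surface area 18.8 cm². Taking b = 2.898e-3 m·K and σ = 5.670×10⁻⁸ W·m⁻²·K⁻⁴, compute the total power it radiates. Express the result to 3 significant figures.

Wien's law: T = b/λ_max = 2.898×10⁻³/5.327×10⁻⁶ = 544.021 K.
Area A = 18.8 cm² = 1.88×10⁻³ m².
Then P = εσAT⁴ = 0.778×5.670×10⁻⁸×1.88×10⁻³×(544.021)⁴ = 7.26 W.

P ≈ 7.26 W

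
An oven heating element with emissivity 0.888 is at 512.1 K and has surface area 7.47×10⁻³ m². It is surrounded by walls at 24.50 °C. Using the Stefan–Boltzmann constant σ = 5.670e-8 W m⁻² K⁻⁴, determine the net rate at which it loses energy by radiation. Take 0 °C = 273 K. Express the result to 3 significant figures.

Net loss ≈ 22.9 W

Surroundings: T = 24.50 °C + 273 = 297.50 K.
Area A = 7.47×10⁻³ m².
Net radiated power P_net = εσA(T⁴ − T₀⁴) = 0.888×5.670×10⁻⁸×7.47×10⁻³×(512.1⁴ − 297.50⁴).
T⁴ − T₀⁴ = 6.87732×10¹⁰ − 7.83336×10⁹ = 6.09398×10¹⁰ K⁴, so P_net = 22.9 W.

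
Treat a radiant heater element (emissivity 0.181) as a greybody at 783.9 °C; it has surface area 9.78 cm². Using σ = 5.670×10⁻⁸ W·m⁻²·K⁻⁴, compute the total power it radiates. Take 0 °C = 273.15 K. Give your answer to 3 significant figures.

T = 783.9 °C + 273.15 = 1057.05 K.
Area A = 9.78 cm² = 9.78×10⁻⁴ m².
P = εσAT⁴ = 0.181 × 5.670×10⁻⁸ × 9.78×10⁻⁴ × (1057.05)⁴ = 12.5 W.

P ≈ 12.5 W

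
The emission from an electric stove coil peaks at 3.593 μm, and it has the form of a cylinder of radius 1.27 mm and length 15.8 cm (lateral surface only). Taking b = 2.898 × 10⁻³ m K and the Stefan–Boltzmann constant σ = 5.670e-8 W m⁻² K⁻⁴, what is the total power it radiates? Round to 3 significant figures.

Wien's law: T = b/λ_max = 2.898×10⁻³/3.593×10⁻⁶ = 806.568 K.
Lateral area A = 2πrL = 2π×1.27×10⁻³×0.158 = 1.26078×10⁻³ m².
Then P = σAT⁴ = 5.670×10⁻⁸×1.26078×10⁻³×(806.568)⁴ = 30.3 W.

P ≈ 30.3 W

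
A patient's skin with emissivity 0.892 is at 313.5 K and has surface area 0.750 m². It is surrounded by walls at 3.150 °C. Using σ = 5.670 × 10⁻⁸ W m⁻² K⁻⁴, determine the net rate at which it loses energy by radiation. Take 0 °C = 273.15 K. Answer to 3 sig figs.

Surroundings: T = 3.150 °C + 273.15 = 276.300 K.
Area A = 0.750 m².
Net radiated power P_net = εσA(T⁴ − T₀⁴) = 0.892×5.670×10⁻⁸×0.750×(313.5⁴ − 276.300⁴).
T⁴ − T₀⁴ = 9.65940×10⁹ − 5.82805×10⁹ = 3.83135×10⁹ K⁴, so P_net = 145 W.

Net loss ≈ 145 W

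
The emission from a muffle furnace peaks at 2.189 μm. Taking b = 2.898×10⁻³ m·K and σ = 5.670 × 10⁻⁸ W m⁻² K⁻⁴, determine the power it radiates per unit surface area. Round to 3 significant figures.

I ≈ 1.74×10⁵ W/m²

Wien's law: T = b/λ_max = 2.898×10⁻³/2.189×10⁻⁶ = 1323.89 K.
Then I = σT⁴ = 5.670×10⁻⁸×(1323.89)⁴ = 1.74×10⁵ W/m².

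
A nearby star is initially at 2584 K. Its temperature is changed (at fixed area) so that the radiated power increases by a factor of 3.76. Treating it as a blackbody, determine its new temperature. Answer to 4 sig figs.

P ∝ T⁴, so T₂/T₁ = (P₂/P₁)^(1/4) = (3.76)^(1/4) = 1.39251.
T₂ = 2584 × 1.39251 = 3598 K.

T₂ ≈ 3598 K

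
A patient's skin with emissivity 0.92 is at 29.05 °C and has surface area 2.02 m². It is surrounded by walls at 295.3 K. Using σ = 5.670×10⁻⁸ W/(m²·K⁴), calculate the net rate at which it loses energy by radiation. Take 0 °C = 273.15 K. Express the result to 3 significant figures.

T = 29.05 °C + 273.15 = 302.20 K.
Area A = 2.02 m².
Net radiated power P_net = εσA(T⁴ − T₀⁴) = 0.92×5.670×10⁻⁸×2.02×(302.20⁴ − 295.3⁴).
T⁴ − T₀⁴ = 8.34023×10⁹ − 7.60420×10⁹ = 7.36030×10⁸ K⁴, so P_net = 77.6 W.

Net loss ≈ 77.6 W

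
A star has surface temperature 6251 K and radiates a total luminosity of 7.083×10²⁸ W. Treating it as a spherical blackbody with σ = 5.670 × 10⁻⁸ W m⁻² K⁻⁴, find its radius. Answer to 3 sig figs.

R ≈ 8.07×10⁹ m

L = 4πR²σT⁴ ⇒ R = √(L/(4πσT⁴)).
σT⁴ = 8.65727×10⁷ W/m², so R = √(7.083×10²⁸/(4π×8.65727×10⁷)) = 8.07×10⁹ m.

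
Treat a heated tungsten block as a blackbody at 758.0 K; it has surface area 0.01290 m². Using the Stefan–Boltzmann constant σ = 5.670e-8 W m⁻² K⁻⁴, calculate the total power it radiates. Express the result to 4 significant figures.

P ≈ 241.5 W

Area A = 0.01290 m².
P = σAT⁴ = 5.670×10⁻⁸ × 0.01290 × (758.0)⁴ = 241.5 W.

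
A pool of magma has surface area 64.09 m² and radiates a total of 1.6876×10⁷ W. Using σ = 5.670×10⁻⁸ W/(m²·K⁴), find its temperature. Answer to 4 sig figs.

Area A = 64.09 m².
P = σAT⁴ ⇒ T = (P/(σA))^(1/4) = (1.6876×10⁷/(5.670×10⁻⁸×64.09))^(1/4) = 1468 K.

T ≈ 1468 K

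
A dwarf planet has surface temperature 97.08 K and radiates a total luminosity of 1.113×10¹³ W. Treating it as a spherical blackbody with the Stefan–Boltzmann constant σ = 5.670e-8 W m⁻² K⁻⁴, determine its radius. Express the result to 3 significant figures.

L = 4πR²σT⁴ ⇒ R = √(L/(4πσT⁴)).
σT⁴ = 5.03619 W/m², so R = √(1.113×10¹³/(4π×5.03619)) = 4.19×10⁵ m.

R ≈ 4.19×10⁵ m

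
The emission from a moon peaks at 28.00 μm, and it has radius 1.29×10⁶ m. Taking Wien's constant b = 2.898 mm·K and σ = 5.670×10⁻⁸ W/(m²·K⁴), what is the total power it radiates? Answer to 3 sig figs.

Wien's law: T = b/λ_max = 2.898×10⁻³/2.800×10⁻⁵ = 103.500 K.
Surface area A = 4πR² = 4π(1.29×10⁶ m)² = 2.09117×10¹³ m².
Then P = σAT⁴ = 5.670×10⁻⁸×2.09117×10¹³×(103.500)⁴ = 1.36×10¹⁴ W.

P ≈ 1.36×10¹⁴ W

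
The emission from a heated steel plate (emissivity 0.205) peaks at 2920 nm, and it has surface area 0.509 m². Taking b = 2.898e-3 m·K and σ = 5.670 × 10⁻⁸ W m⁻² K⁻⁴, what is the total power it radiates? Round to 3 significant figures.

P ≈ 5.74×10³ W

Wien's law: T = b/λ_max = 2.898×10⁻³/2.920×10⁻⁶ = 992.466 K.
Area A = 0.509 m².
Then P = εσAT⁴ = 0.205×5.670×10⁻⁸×0.509×(992.466)⁴ = 5.74×10³ W.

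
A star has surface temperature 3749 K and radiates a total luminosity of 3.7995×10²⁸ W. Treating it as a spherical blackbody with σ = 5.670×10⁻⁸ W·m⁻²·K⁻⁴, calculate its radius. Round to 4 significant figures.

R ≈ 1.643×10¹⁰ m

L = 4πR²σT⁴ ⇒ R = √(L/(4πσT⁴)).
σT⁴ = 1.12007×10⁷ W/m², so R = √(3.7995×10²⁸/(4π×1.12007×10⁷)) = 1.643×10¹⁰ m.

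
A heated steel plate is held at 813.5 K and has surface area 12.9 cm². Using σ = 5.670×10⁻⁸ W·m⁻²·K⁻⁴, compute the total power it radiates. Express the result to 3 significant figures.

P ≈ 32.0 W

Area A = 12.9 cm² = 1.29×10⁻³ m².
P = σAT⁴ = 5.670×10⁻⁸ × 1.29×10⁻³ × (813.5)⁴ = 32.0 W.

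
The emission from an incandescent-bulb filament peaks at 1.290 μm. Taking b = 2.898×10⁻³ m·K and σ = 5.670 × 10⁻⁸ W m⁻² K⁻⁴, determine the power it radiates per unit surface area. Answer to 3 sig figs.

Wien's law: T = b/λ_max = 2.898×10⁻³/1.290×10⁻⁶ = 2246.51 K.
Then I = σT⁴ = 5.670×10⁻⁸×(2246.51)⁴ = 1.44×10⁶ W/m².

I ≈ 1.44×10⁶ W/m²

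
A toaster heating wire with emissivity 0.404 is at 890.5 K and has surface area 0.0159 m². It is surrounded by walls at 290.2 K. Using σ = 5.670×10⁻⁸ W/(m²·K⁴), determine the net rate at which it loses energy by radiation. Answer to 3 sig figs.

Area A = 0.0159 m².
Net radiated power P_net = εσA(T⁴ − T₀⁴) = 0.404×5.670×10⁻⁸×0.0159×(890.5⁴ − 290.2⁴).
T⁴ − T₀⁴ = 6.28834×10¹¹ − 7.09234×10⁹ = 6.21742×10¹¹ K⁴, so P_net = 226 W.

Net loss ≈ 226 W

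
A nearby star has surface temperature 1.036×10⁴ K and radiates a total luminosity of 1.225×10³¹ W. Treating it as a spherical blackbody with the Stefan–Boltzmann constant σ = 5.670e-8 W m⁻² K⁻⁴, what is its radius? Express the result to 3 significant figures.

R ≈ 3.86×10¹⁰ m

L = 4πR²σT⁴ ⇒ R = √(L/(4πσT⁴)).
σT⁴ = 6.53164×10⁸ W/m², so R = √(1.225×10³¹/(4π×6.53164×10⁸)) = 3.86×10¹⁰ m.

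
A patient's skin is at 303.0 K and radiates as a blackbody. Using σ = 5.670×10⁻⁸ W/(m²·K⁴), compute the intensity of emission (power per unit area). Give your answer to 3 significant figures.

Stefan–Boltzmann: I = σT⁴ = 5.670×10⁻⁸ × (303.0)⁴ = 478 W/m².

I ≈ 478 W/m²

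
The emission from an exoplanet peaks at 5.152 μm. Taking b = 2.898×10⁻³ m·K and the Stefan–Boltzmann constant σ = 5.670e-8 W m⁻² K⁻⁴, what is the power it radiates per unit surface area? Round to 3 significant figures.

I ≈ 5.68×10³ W/m²

Wien's law: T = b/λ_max = 2.898×10⁻³/5.152×10⁻⁶ = 562.500 K.
Then I = σT⁴ = 5.670×10⁻⁸×(562.500)⁴ = 5.68×10³ W/m².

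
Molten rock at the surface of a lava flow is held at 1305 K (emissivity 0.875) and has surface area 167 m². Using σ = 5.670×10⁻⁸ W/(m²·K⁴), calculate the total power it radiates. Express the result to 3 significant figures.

Area A = 167 m².
P = εσAT⁴ = 0.875 × 5.670×10⁻⁸ × 167 × (1305)⁴ = 2.40×10⁷ W.

P ≈ 2.40×10⁷ W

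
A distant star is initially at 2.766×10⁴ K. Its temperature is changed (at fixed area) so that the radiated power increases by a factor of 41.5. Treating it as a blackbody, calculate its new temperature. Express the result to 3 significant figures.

P ∝ T⁴, so T₂/T₁ = (P₂/P₁)^(1/4) = (41.5)^(1/4) = 2.53812.
T₂ = 2.766×10⁴ × 2.53812 = 7.02×10⁴ K.

T₂ ≈ 7.02×10⁴ K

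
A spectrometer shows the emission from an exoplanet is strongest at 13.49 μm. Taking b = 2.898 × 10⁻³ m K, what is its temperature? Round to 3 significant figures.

Wien's law gives T = b/λ_max = (2.898×10⁻³ m·K)/(1.349×10⁻⁵ m) = 215 K.

T ≈ 215 K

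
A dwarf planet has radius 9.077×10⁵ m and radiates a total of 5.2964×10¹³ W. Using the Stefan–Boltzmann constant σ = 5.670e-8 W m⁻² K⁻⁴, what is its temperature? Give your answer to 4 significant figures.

Surface area A = 4πR² = 4π(9.077×10⁵ m)² = 1.03537×10¹³ m².
P = σAT⁴ ⇒ T = (P/(σA))^(1/4) = (5.2964×10¹³/(5.670×10⁻⁸×1.03537×10¹³))^(1/4) = 97.46 K.

T ≈ 97.46 K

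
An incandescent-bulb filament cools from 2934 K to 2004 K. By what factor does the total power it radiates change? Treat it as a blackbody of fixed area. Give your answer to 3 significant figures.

P₂/P₁ ≈ 0.218

P ∝ T⁴, so P₂/P₁ = (T₂/T₁)⁴ = (2004/2934)⁴ = (0.683027)⁴ = 0.218.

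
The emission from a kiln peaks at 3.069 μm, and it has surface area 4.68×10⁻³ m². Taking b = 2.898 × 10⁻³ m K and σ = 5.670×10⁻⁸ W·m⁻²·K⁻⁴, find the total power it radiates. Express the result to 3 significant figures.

Wien's law: T = b/λ_max = 2.898×10⁻³/3.069×10⁻⁶ = 944.282 K.
Area A = 4.68×10⁻³ m².
Then P = σAT⁴ = 5.670×10⁻⁸×4.68×10⁻³×(944.282)⁴ = 211 W.

P ≈ 211 W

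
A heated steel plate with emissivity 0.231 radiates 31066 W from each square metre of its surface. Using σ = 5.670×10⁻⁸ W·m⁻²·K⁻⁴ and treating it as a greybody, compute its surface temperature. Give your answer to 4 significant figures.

T ≈ 1241 K

I = εσT⁴, so T = (I/εσ)^(1/4) = (31066/(0.231×5.670×10⁻⁸))^(1/4) = 1241 K.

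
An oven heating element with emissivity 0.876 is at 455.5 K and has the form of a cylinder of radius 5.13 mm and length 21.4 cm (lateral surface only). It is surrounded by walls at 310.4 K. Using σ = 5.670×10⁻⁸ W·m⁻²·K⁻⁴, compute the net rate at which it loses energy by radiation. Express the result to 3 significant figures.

Net loss ≈ 11.6 W

Lateral area A = 2πrL = 2π×5.13×10⁻³×0.214 = 6.89781×10⁻³ m².
Net radiated power P_net = εσA(T⁴ − T₀⁴) = 0.876×5.670×10⁻⁸×6.89781×10⁻³×(455.5⁴ − 310.4⁴).
T⁴ − T₀⁴ = 4.30481×10¹⁰ − 9.28297×10⁹ = 3.37651×10¹⁰ K⁴, so P_net = 11.6 W.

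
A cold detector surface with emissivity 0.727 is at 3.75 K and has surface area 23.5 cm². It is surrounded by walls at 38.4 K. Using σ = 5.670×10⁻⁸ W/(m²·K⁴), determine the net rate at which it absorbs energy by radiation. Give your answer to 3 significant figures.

Net gain ≈ 2.11×10⁻⁴ W

Area A = 23.5 cm² = 2.35×10⁻³ m².
Net radiated power P_net = εσA(T⁴ − T₀⁴) = 0.727×5.670×10⁻⁸×2.35×10⁻³×(3.75⁴ − 38.4⁴).
T⁴ − T₀⁴ = 197.754 − 2.17433×10⁶ = -2.17413×10⁶ K⁴, so P_net = -2.11×10⁻⁴ W — negative, meaning a net gain of 2.11×10⁻⁴ W.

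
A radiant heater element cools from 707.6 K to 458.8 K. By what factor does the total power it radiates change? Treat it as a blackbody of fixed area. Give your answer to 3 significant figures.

P₂/P₁ ≈ 0.177

P ∝ T⁴, so P₂/P₁ = (T₂/T₁)⁴ = (458.8/707.6)⁴ = (0.648389)⁴ = 0.177.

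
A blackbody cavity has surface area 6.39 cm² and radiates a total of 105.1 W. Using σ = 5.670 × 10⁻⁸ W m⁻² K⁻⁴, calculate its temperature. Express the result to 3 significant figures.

Area A = 6.39 cm² = 6.39×10⁻⁴ m².
P = σAT⁴ ⇒ T = (P/(σA))^(1/4) = (105.1/(5.670×10⁻⁸×6.39×10⁻⁴))^(1/4) = 1.31×10³ K.

T ≈ 1.31×10³ K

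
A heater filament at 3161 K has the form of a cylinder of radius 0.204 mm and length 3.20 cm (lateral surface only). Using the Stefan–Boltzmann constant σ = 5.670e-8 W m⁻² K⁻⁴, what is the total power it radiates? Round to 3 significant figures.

Lateral area A = 2πrL = 2π×2.04×10⁻⁴×0.0320 = 4.10166×10⁻⁵ m².
P = σAT⁴ = 5.670×10⁻⁸ × 4.10166×10⁻⁵ × (3161)⁴ = 232 W.

P ≈ 232 W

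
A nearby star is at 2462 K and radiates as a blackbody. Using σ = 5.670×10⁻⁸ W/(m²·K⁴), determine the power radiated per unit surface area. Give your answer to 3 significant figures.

I ≈ 2.08×10⁶ W/m²

Stefan–Boltzmann: I = σT⁴ = 5.670×10⁻⁸ × (2462)⁴ = 2.08×10⁶ W/m².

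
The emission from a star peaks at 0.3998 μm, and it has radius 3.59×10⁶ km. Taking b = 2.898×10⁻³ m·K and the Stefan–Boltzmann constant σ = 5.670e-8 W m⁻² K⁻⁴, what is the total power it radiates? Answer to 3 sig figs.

Wien's law: T = b/λ_max = 2.898×10⁻³/3.998×10⁻⁷ = 7248.62 K.
Surface area A = 4πR² = 4π(3.59×10⁹ m)² = 1.61957×10²⁰ m².
Then P = σAT⁴ = 5.670×10⁻⁸×1.61957×10²⁰×(7248.62)⁴ = 2.54×10²⁸ W.

P ≈ 2.54×10²⁸ W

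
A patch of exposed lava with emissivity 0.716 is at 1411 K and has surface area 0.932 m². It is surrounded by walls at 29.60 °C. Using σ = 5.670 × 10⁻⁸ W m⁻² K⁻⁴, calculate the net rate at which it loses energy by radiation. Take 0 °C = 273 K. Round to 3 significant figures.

Surroundings: T = 29.60 °C + 273 = 302.60 K.
Area A = 0.932 m².
Net radiated power P_net = εσA(T⁴ − T₀⁴) = 0.716×5.670×10⁻⁸×0.932×(1411⁴ − 302.60⁴).
T⁴ − T₀⁴ = 3.96377×10¹² − 8.38447×10⁹ = 3.95539×10¹² K⁴, so P_net = 1.50×10⁵ W.

Net loss ≈ 1.50×10⁵ W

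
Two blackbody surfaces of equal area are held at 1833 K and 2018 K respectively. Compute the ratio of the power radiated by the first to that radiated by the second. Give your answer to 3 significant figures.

With equal areas, P₁/P₂ = (T₁/T₂)⁴ = (1833/2018)⁴ = 0.681.

P₁/P₂ ≈ 0.681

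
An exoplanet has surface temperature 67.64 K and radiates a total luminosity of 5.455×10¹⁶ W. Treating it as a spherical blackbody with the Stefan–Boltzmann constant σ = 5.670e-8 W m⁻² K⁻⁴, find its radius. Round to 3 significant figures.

L = 4πR²σT⁴ ⇒ R = √(L/(4πσT⁴)).
σT⁴ = 1.18685 W/m², so R = √(5.455×10¹⁶/(4π×1.18685)) = 6.05×10⁷ m.

R ≈ 6.05×10⁷ m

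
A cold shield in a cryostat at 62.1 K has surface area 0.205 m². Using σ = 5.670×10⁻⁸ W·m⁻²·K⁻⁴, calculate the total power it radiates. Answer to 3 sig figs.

P ≈ 0.173 W

Area A = 0.205 m².
P = σAT⁴ = 5.670×10⁻⁸ × 0.205 × (62.1)⁴ = 0.173 W.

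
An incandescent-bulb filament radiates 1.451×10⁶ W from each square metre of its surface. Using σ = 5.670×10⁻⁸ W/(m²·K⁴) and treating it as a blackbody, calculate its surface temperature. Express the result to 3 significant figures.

T ≈ 2.25×10³ K

I = σT⁴, so T = (I/σ)^(1/4) = (1.451×10⁶/(5.670×10⁻⁸))^(1/4) = 2.25×10³ K.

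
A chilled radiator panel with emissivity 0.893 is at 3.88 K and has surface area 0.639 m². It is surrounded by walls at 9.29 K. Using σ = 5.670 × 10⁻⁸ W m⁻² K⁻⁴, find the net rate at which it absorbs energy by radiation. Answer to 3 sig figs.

Area A = 0.639 m².
Net radiated power P_net = εσA(T⁴ − T₀⁴) = 0.893×5.670×10⁻⁸×0.639×(3.88⁴ − 9.29⁴).
T⁴ − T₀⁴ = 226.635 − 7448.40 = -7221.76 K⁴, so P_net = -2.34×10⁻⁴ W — negative, meaning a net gain of 2.34×10⁻⁴ W.

Net gain ≈ 2.34×10⁻⁴ W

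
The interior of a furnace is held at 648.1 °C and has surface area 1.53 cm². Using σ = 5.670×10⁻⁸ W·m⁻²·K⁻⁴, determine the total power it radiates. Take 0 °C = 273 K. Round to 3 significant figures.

P ≈ 6.24 W

T = 648.1 °C + 273 = 921.1 K.
Area A = 1.53 cm² = 1.53×10⁻⁴ m².
P = σAT⁴ = 5.670×10⁻⁸ × 1.53×10⁻⁴ × (921.1)⁴ = 6.24 W.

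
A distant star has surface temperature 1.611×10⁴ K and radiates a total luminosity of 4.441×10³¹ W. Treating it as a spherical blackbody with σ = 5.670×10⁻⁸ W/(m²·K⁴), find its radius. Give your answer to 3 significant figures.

L = 4πR²σT⁴ ⇒ R = √(L/(4πσT⁴)).
σT⁴ = 3.81914×10⁹ W/m², so R = √(4.441×10³¹/(4π×3.81914×10⁹)) = 3.04×10¹⁰ m.

R ≈ 3.04×10¹⁰ m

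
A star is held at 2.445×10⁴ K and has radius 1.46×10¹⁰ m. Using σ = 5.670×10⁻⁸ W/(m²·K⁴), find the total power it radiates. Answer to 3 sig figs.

Surface area A = 4πR² = 4π(1.46×10¹⁰ m)² = 2.67865×10²¹ m².
P = σAT⁴ = 5.670×10⁻⁸ × 2.67865×10²¹ × (2.445×10⁴)⁴ = 5.43×10³¹ W.

P ≈ 5.43×10³¹ W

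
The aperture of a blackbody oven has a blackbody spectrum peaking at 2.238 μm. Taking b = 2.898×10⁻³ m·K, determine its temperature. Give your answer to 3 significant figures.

T ≈ 1.29×10³ K

Wien's law gives T = b/λ_max = (2.898×10⁻³ m·K)/(2.238×10⁻⁶ m) = 1.29×10³ K.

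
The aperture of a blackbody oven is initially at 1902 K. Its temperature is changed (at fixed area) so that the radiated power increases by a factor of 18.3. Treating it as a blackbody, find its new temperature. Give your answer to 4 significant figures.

P ∝ T⁴, so T₂/T₁ = (P₂/P₁)^(1/4) = (18.3)^(1/4) = 2.06830.
T₂ = 1902 × 2.06830 = 3934 K.

T₂ ≈ 3934 K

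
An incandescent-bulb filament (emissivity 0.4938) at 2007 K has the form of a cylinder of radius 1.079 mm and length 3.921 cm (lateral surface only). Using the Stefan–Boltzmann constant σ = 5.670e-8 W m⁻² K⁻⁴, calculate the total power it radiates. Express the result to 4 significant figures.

P ≈ 120.8 W

Lateral area A = 2πrL = 2π×1.079×10⁻³×0.03921 = 2.65826×10⁻⁴ m².
P = εσAT⁴ = 0.4938 × 5.670×10⁻⁸ × 2.65826×10⁻⁴ × (2007)⁴ = 120.8 W.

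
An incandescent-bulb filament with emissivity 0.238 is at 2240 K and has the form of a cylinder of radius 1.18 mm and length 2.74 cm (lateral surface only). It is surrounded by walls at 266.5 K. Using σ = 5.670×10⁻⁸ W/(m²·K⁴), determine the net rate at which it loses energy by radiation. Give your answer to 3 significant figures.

Net loss ≈ 69.0 W

Lateral area A = 2πrL = 2π×1.18×10⁻³×0.0274 = 2.03148×10⁻⁴ m².
Net radiated power P_net = εσA(T⁴ − T₀⁴) = 0.238×5.670×10⁻⁸×2.03148×10⁻⁴×(2240⁴ − 266.5⁴).
T⁴ − T₀⁴ = 2.51763×10¹³ − 5.04416×10⁹ = 2.51713×10¹³ K⁴, so P_net = 69.0 W.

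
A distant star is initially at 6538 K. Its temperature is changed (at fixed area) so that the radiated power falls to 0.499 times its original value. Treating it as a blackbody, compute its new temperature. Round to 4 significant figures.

T₂ ≈ 5495 K

P ∝ T⁴, so T₂/T₁ = (P₂/P₁)^(1/4) = (0.499)^(1/4) = 0.840476.
T₂ = 6538 × 0.840476 = 5495 K.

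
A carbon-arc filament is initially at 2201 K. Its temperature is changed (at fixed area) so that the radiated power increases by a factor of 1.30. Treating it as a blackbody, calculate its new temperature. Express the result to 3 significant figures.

T₂ ≈ 2.35×10³ K

P ∝ T⁴, so T₂/T₁ = (P₂/P₁)^(1/4) = (1.30)^(1/4) = 1.06779.
T₂ = 2201 × 1.06779 = 2.35×10³ K.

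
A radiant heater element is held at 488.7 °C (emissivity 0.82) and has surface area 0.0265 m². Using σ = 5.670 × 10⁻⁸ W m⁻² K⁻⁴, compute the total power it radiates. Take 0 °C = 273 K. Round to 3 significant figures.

T = 488.7 °C + 273 = 761.7 K.
Area A = 0.0265 m².
P = εσAT⁴ = 0.82 × 5.670×10⁻⁸ × 0.0265 × (761.7)⁴ = 415 W.

P ≈ 415 W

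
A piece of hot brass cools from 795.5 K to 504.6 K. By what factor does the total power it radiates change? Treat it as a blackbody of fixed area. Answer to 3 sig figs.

P ∝ T⁴, so P₂/P₁ = (T₂/T₁)⁴ = (504.6/795.5)⁴ = (0.634318)⁴ = 0.162.

P₂/P₁ ≈ 0.162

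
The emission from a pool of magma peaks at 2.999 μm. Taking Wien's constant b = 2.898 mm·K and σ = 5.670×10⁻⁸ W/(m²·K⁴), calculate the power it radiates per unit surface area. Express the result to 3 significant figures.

I ≈ 4.94×10⁴ W/m²

Wien's law: T = b/λ_max = 2.898×10⁻³/2.999×10⁻⁶ = 966.322 K.
Then I = σT⁴ = 5.670×10⁻⁸×(966.322)⁴ = 4.94×10⁴ W/m².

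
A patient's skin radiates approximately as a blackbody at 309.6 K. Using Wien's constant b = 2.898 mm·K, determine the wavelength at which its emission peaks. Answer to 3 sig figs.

λ_max ≈ 9.36 μm

Wien's displacement law: λ_max = b/T = (2.898×10⁻³ m·K)/(309.6 K) = 9.360×10⁻⁶ m.
That is 9.36 μm, in the infrared range.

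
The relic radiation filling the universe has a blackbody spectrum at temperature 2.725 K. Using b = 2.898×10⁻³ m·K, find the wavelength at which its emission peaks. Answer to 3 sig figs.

Wien's displacement law: λ_max = b/T = (2.898×10⁻³ m·K)/(2.725 K) = 1.063×10⁻³ m.
That is 1.06×10⁻³ m, in the microwave range.

λ_max ≈ 1.06×10⁻³ m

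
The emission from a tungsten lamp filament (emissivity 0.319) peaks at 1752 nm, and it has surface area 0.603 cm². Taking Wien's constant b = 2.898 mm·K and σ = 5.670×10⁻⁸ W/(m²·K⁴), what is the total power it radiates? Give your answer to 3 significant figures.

P ≈ 8.16 W

Wien's law: T = b/λ_max = 2.898×10⁻³/1.752×10⁻⁶ = 1654.11 K.
Area A = 0.603 cm² = 6.03×10⁻⁵ m².
Then P = εσAT⁴ = 0.319×5.670×10⁻⁸×6.03×10⁻⁵×(1654.11)⁴ = 8.16 W.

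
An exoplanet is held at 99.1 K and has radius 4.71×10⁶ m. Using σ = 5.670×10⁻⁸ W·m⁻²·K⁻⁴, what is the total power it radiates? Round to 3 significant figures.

P ≈ 1.52×10¹⁵ W

Surface area A = 4πR² = 4π(4.71×10⁶ m)² = 2.78774×10¹⁴ m².
P = σAT⁴ = 5.670×10⁻⁸ × 2.78774×10¹⁴ × (99.1)⁴ = 1.52×10¹⁵ W.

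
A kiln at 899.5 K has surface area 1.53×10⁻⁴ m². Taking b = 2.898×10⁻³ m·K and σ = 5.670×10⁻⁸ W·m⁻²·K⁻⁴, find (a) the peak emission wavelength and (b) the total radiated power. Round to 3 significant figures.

λ_max ≈ 3.22 μm; P ≈ 5.68 W

(a) λ_max = b/T = 2.898×10⁻³/899.5 = 3.222×10⁻⁶ m = 3.22 μm.
Area A = 1.53×10⁻⁴ m².
(b) P = σAT⁴ = 5.670×10⁻⁸×1.53×10⁻⁴×(899.5)⁴ = 5.68 W.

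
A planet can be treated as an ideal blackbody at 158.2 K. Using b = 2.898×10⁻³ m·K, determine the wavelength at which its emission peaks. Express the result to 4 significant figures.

Wien's displacement law: λ_max = b/T = (2.898×10⁻³ m·K)/(158.2 K) = 1.8319×10⁻⁵ m.
That is 18.32 μm, in the infrared range.

λ_max ≈ 18.32 μm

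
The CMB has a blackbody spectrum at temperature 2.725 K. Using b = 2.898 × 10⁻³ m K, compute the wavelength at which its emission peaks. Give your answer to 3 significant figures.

λ_max ≈ 1.06 mm

Wien's displacement law: λ_max = b/T = (2.898×10⁻³ m·K)/(2.725 K) = 1.063×10⁻³ m.
That is 1.06 mm, in the microwave range.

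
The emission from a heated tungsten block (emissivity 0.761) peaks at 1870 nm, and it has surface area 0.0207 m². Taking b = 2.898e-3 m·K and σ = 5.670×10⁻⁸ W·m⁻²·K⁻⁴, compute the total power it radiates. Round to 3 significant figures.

P ≈ 5.15×10³ W

Wien's law: T = b/λ_max = 2.898×10⁻³/1.870×10⁻⁶ = 1549.73 K.
Area A = 0.0207 m².
Then P = εσAT⁴ = 0.761×5.670×10⁻⁸×0.0207×(1549.73)⁴ = 5.15×10³ W.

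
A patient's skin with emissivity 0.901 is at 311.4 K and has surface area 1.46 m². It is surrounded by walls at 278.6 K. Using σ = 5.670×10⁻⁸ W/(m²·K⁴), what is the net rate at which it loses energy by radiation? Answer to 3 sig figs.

Net loss ≈ 252 W

Area A = 1.46 m².
Net radiated power P_net = εσA(T⁴ − T₀⁴) = 0.901×5.670×10⁻⁸×1.46×(311.4⁴ − 278.6⁴).
T⁴ − T₀⁴ = 9.40317×10⁹ − 6.02455×10⁹ = 3.37862×10⁹ K⁴, so P_net = 252 W.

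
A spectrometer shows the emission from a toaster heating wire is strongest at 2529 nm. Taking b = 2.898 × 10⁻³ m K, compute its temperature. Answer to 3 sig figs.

T ≈ 1.15×10³ K

Wien's law gives T = b/λ_max = (2.898×10⁻³ m·K)/(2.529×10⁻⁶ m) = 1.15×10³ K.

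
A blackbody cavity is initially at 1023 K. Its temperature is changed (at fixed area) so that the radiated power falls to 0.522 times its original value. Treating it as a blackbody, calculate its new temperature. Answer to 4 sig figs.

P ∝ T⁴, so T₂/T₁ = (P₂/P₁)^(1/4) = (0.522)^(1/4) = 0.849997.
T₂ = 1023 × 0.849997 = 869.5 K.

T₂ ≈ 869.5 K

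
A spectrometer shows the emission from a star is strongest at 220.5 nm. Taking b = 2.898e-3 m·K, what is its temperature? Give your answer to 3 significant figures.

Wien's law gives T = b/λ_max = (2.898×10⁻³ m·K)/(2.205×10⁻⁷ m) = 1.31×10⁴ K.

T ≈ 1.31×10⁴ K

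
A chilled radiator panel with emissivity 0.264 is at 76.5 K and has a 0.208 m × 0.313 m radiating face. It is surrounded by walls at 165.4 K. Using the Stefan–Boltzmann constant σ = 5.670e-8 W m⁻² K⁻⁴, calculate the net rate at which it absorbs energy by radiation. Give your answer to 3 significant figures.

Net gain ≈ 0.696 W

Area A = 0.208 × 0.313 = 0.065104 m².
Net radiated power P_net = εσA(T⁴ − T₀⁴) = 0.264×5.670×10⁻⁸×0.065104×(76.5⁴ − 165.4⁴).
T⁴ − T₀⁴ = 3.42488×10⁷ − 7.48414×10⁸ = -7.14165×10⁸ K⁴, so P_net = -0.696 W — negative, meaning a net gain of 0.696 W.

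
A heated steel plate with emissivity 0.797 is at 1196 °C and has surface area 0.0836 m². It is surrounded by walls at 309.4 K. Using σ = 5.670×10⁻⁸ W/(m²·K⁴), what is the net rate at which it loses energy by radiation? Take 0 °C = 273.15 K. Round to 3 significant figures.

T = 1196 °C + 273.15 = 1469.15 K.
Area A = 0.0836 m².
Net radiated power P_net = εσA(T⁴ − T₀⁴) = 0.797×5.670×10⁻⁸×0.0836×(1469.15⁴ − 309.4⁴).
T⁴ − T₀⁴ = 4.65870×10¹² − 9.16392×10⁹ = 4.64954×10¹² K⁴, so P_net = 1.76×10⁴ W.

Net loss ≈ 1.76×10⁴ W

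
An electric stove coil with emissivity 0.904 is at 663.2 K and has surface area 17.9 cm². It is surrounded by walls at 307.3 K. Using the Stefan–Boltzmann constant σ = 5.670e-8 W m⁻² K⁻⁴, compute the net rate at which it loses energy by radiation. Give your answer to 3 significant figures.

Net loss ≈ 16.9 W

Area A = 17.9 cm² = 1.79×10⁻³ m².
Net radiated power P_net = εσA(T⁴ − T₀⁴) = 0.904×5.670×10⁻⁸×1.79×10⁻³×(663.2⁴ − 307.3⁴).
T⁴ − T₀⁴ = 1.93454×10¹¹ − 8.91765×10⁹ = 1.84536×10¹¹ K⁴, so P_net = 16.9 W.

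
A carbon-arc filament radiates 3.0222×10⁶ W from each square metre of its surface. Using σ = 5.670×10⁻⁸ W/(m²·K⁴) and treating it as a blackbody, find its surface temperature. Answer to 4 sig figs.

I = σT⁴, so T = (I/σ)^(1/4) = (3.0222×10⁶/(5.670×10⁻⁸))^(1/4) = 2702 K.

T ≈ 2702 K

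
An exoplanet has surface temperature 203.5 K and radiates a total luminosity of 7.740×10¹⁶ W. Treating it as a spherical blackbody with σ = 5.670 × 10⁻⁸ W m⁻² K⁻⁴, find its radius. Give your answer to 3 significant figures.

R ≈ 7.96×10⁶ m

L = 4πR²σT⁴ ⇒ R = √(L/(4πσT⁴)).
σT⁴ = 97.2391 W/m², so R = √(7.740×10¹⁶/(4π×97.2391)) = 7.96×10⁶ m.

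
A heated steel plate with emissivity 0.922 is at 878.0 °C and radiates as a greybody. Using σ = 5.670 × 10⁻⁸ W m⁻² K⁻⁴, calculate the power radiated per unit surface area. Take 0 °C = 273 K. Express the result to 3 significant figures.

I ≈ 9.18×10⁴ W/m²

T = 878.0 °C + 273 = 1151.0 K.
Stefan–Boltzmann: I = εσT⁴ = 0.922 × 5.670×10⁻⁸ × (1151.0)⁴ = 9.18×10⁴ W/m².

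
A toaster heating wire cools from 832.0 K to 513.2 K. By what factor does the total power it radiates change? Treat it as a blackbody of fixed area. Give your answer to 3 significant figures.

P₂/P₁ ≈ 0.145

P ∝ T⁴, so P₂/P₁ = (T₂/T₁)⁴ = (513.2/832.0)⁴ = (0.616827)⁴ = 0.145.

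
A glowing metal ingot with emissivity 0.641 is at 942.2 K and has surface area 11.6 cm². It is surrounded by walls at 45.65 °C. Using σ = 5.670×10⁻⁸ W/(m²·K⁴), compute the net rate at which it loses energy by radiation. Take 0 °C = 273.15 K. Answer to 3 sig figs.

Net loss ≈ 32.8 W

Surroundings: T = 45.65 °C + 273.15 = 318.80 K.
Area A = 11.6 cm² = 1.16×10⁻³ m².
Net radiated power P_net = εσA(T⁴ − T₀⁴) = 0.641×5.670×10⁻⁸×1.16×10⁻³×(942.2⁴ − 318.80⁴).
T⁴ − T₀⁴ = 7.88084×10¹¹ − 1.03294×10¹⁰ = 7.77755×10¹¹ K⁴, so P_net = 32.8 W.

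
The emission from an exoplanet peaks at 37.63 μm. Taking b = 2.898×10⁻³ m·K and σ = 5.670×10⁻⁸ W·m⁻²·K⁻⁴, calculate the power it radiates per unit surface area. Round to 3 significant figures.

I ≈ 1.99 W/m²

Wien's law: T = b/λ_max = 2.898×10⁻³/3.763×10⁻⁵ = 77.0130 K.
Then I = σT⁴ = 5.670×10⁻⁸×(77.0130)⁴ = 1.99 W/m².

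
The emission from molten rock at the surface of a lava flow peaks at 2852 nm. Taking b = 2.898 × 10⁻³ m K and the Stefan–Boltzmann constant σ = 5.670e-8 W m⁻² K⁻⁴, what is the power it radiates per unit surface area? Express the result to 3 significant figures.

I ≈ 6.04×10⁴ W/m²

Wien's law: T = b/λ_max = 2.898×10⁻³/2.852×10⁻⁶ = 1016.13 K.
Then I = σT⁴ = 5.670×10⁻⁸×(1016.13)⁴ = 6.04×10⁴ W/m².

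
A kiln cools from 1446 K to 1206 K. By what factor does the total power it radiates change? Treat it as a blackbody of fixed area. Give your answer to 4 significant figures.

P ∝ T⁴, so P₂/P₁ = (T₂/T₁)⁴ = (1206/1446)⁴ = (0.834025)⁴ = 0.4839.

P₂/P₁ ≈ 0.4839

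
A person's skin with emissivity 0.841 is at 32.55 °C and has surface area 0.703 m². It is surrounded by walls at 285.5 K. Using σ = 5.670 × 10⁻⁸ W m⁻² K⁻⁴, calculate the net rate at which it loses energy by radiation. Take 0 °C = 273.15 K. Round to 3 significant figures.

Net loss ≈ 70.0 W

T = 32.55 °C + 273.15 = 305.70 K.
Area A = 0.703 m².
Net radiated power P_net = εσA(T⁴ − T₀⁴) = 0.841×5.670×10⁻⁸×0.703×(305.70⁴ − 285.5⁴).
T⁴ − T₀⁴ = 8.73337×10⁹ − 6.64392×10⁹ = 2.08945×10⁹ K⁴, so P_net = 70.0 W.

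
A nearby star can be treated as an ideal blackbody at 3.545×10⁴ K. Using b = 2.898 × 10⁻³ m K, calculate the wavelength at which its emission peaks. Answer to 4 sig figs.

Wien's displacement law: λ_max = b/T = (2.898×10⁻³ m·K)/(3.545×10⁴ K) = 8.1749×10⁻⁸ m.
That is 81.75 nm, in the ultraviolet range.

λ_max ≈ 81.75 nm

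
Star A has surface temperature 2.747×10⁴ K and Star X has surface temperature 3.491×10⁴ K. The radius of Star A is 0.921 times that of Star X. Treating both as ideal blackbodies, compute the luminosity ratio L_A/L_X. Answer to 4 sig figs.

L ∝ R²T⁴, so L_A/L_X = (R_A/R_X)²(T_A/T_X)⁴ = (0.921)² × (2.747×10⁴/3.491×10⁴)⁴ = 0.848241 × 0.383385 = 0.3252.

L_A/L_X ≈ 0.3252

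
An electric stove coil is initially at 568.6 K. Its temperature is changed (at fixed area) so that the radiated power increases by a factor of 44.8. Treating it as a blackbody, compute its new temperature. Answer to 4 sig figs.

P ∝ T⁴, so T₂/T₁ = (P₂/P₁)^(1/4) = (44.8)^(1/4) = 2.58714.
T₂ = 568.6 × 2.58714 = 1471 K.

T₂ ≈ 1471 K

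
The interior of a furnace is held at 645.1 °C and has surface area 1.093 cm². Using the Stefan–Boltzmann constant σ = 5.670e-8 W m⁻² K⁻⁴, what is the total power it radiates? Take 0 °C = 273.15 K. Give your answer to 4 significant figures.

P ≈ 4.406 W

T = 645.1 °C + 273.15 = 918.25 K.
Area A = 1.093 cm² = 1.093×10⁻⁴ m².
P = σAT⁴ = 5.670×10⁻⁸ × 1.093×10⁻⁴ × (918.25)⁴ = 4.406 W.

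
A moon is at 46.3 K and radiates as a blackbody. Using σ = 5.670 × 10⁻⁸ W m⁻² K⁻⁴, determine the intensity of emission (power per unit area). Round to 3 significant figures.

Stefan–Boltzmann: I = σT⁴ = 5.670×10⁻⁸ × (46.3)⁴ = 0.261 W/m².

I ≈ 0.261 W/m²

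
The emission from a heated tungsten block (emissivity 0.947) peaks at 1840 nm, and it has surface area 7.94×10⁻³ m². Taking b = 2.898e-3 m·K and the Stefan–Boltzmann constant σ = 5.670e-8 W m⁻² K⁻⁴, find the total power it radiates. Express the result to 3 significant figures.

Wien's law: T = b/λ_max = 2.898×10⁻³/1.840×10⁻⁶ = 1575.00 K.
Area A = 7.94×10⁻³ m².
Then P = εσAT⁴ = 0.947×5.670×10⁻⁸×7.94×10⁻³×(1575.00)⁴ = 2.62×10³ W.

P ≈ 2.62×10³ W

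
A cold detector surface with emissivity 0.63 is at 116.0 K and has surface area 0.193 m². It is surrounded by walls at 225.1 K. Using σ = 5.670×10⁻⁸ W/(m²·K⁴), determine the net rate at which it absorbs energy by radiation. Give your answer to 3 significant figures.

Area A = 0.193 m².
Net radiated power P_net = εσA(T⁴ − T₀⁴) = 0.63×5.670×10⁻⁸×0.193×(116.0⁴ − 225.1⁴).
T⁴ − T₀⁴ = 1.81064×10⁸ − 2.56745×10⁹ = -2.38639×10⁹ K⁴, so P_net = -16.5 W — negative, meaning a net gain of 16.5 W.

Net gain ≈ 16.5 W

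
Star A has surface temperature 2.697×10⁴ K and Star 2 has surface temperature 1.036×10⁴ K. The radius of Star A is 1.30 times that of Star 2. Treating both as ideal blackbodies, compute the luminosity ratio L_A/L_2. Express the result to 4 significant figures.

L ∝ R²T⁴, so L_A/L_2 = (R_A/R_2)²(T_A/T_2)⁴ = (1.30)² × (2.697×10⁴/1.036×10⁴)⁴ = 1.69 × 45.9288 = 77.62.

L_A/L_2 ≈ 77.62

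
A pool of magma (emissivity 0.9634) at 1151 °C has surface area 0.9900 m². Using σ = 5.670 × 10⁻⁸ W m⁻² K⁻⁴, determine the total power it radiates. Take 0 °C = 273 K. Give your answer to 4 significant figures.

P ≈ 2.224×10⁵ W

T = 1151 °C + 273 = 1424 K.
Area A = 0.9900 m².
P = εσAT⁴ = 0.9634 × 5.670×10⁻⁸ × 0.9900 × (1424)⁴ = 2.224×10⁵ W.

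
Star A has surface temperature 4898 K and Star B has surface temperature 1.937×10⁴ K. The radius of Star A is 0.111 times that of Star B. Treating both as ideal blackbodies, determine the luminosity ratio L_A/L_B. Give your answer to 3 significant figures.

L_A/L_B ≈ 5.04×10⁻⁵

L ∝ R²T⁴, so L_A/L_B = (R_A/R_B)²(T_A/T_B)⁴ = (0.111)² × (4898/1.937×10⁴)⁴ = 0.012321 × 4.08843×10⁻³ = 5.04×10⁻⁵.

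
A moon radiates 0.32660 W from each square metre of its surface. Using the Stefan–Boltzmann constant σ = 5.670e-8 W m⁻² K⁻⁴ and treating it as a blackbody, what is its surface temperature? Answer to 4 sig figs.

I = σT⁴, so T = (I/σ)^(1/4) = (0.32660/(5.670×10⁻⁸))^(1/4) = 48.99 K.

T ≈ 48.99 K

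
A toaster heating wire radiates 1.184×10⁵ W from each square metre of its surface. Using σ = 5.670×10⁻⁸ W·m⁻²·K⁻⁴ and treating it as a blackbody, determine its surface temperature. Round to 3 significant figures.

I = σT⁴, so T = (I/σ)^(1/4) = (1.184×10⁵/(5.670×10⁻⁸))^(1/4) = 1.20×10³ K.

T ≈ 1.20×10³ K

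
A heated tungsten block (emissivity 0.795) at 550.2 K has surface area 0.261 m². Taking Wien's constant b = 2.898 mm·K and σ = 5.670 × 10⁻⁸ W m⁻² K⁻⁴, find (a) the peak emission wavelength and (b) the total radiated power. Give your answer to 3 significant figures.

λ_max ≈ 5.27 μm; P ≈ 1.08×10³ W

(a) λ_max = b/T = 2.898×10⁻³/550.2 = 5.267×10⁻⁶ m = 5.27 μm.
Area A = 0.261 m².
(b) P = εσAT⁴ = 0.795×5.670×10⁻⁸×0.261×(550.2)⁴ = 1.08×10³ W.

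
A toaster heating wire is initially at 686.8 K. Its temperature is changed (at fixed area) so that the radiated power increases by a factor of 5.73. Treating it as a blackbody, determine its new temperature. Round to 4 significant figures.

T₂ ≈ 1063 K

P ∝ T⁴, so T₂/T₁ = (P₂/P₁)^(1/4) = (5.73)^(1/4) = 1.54717.
T₂ = 686.8 × 1.54717 = 1063 K.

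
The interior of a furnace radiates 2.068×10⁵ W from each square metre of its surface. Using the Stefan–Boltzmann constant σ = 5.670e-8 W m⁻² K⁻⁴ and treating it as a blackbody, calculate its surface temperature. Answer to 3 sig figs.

T ≈ 1.38×10³ K

I = σT⁴, so T = (I/σ)^(1/4) = (2.068×10⁵/(5.670×10⁻⁸))^(1/4) = 1.38×10³ K.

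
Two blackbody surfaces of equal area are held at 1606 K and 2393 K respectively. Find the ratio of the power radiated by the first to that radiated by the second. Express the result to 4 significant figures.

P₁/P₂ ≈ 0.2029

With equal areas, P₁/P₂ = (T₁/T₂)⁴ = (1606/2393)⁴ = 0.2029.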